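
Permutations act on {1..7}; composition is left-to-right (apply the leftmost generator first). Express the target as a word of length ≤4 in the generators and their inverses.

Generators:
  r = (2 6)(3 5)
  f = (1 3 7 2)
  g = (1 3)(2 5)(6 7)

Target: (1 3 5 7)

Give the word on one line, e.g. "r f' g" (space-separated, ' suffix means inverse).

f g r g'

  after f: (1 3 7 2)
  after g: (2 3 6 7 5)
  after r: (2 5 6 7 3)
  after g': (1 3 5 7)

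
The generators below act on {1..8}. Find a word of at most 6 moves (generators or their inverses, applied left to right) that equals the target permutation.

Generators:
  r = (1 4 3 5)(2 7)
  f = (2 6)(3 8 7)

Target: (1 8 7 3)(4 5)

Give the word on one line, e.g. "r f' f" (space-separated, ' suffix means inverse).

  after r': (1 5 3 4)(2 7)
  after r': (1 3)(4 5)
  after f': (1 7 8 3)(2 6)(4 5)
  after f': (1 8 7 3)(4 5)

r' r' f' f'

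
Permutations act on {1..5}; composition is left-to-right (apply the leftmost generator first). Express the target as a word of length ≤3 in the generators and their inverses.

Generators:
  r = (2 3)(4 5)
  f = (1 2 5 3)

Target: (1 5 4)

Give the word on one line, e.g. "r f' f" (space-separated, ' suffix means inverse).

  after r': (2 3)(4 5)
  after f': (1 3)(2 5 4)
  after f': (1 5 4)

r' f' f'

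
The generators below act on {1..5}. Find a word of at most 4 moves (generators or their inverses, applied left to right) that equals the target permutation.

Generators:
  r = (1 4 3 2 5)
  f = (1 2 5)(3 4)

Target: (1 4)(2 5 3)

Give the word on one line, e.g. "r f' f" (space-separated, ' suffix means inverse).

r r f'

  after r: (1 4 3 2 5)
  after r: (1 3 5 4 2)
  after f': (1 4)(2 5 3)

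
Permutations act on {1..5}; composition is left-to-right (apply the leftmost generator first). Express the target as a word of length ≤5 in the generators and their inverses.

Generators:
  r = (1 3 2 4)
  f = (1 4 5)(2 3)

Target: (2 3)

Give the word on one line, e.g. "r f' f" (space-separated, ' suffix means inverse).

  after f': (1 5 4)(2 3)
  after f': (1 4 5)
  after f': (2 3)

f' f' f'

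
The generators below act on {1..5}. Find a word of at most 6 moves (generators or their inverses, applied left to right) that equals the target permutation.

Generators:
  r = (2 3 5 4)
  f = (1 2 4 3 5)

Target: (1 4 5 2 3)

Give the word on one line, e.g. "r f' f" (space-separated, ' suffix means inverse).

  after f': (1 5 3 4 2)
  after r: (1 4 3 2)
  after f': (1 2 5 3)
  after r': (1 4 5 2 3)

f' r f' r'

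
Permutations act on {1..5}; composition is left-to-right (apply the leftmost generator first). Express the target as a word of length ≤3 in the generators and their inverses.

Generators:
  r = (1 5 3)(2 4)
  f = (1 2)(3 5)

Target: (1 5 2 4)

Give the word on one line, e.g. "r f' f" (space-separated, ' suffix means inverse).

r' f'

  after r': (1 3 5)(2 4)
  after f': (1 5 2 4)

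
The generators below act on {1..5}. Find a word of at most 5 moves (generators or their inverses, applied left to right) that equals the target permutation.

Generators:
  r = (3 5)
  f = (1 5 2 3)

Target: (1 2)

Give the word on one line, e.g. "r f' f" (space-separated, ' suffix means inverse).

r' f' f' r' r'

  after r': (3 5)
  after f': (1 3)(2 5)
  after f': (1 2)
  after r': (1 2)(3 5)
  after r': (1 2)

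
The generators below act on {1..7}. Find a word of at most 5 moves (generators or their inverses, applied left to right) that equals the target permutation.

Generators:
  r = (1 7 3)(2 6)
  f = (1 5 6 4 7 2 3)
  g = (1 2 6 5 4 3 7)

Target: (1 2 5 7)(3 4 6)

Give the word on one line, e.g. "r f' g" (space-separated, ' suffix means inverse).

f' f' r g'

  after f': (1 3 2 7 4 6 5)
  after f': (1 2 4 5 3 7 6)
  after r: (1 6 7 2 4 5)
  after g': (1 2 5 7)(3 4 6)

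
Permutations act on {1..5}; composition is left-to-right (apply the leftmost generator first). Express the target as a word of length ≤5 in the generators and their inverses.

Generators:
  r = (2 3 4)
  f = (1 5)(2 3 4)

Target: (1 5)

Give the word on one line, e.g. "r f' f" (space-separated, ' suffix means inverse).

r' f' r r

  after r': (2 4 3)
  after f': (1 5)(2 3 4)
  after r: (1 5)(2 4 3)
  after r: (1 5)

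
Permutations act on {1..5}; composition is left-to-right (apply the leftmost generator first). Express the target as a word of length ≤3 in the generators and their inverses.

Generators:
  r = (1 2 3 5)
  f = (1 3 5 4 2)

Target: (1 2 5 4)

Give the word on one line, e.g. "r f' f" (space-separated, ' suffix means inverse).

  after f: (1 3 5 4 2)
  after r': (1 2 5 4)

f r'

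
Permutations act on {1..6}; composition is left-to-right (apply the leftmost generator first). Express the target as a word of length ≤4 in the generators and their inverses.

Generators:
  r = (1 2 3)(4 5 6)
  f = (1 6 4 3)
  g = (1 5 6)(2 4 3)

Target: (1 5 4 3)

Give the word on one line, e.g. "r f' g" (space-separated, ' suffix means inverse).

  after g: (1 5 6)(2 4 3)
  after g: (1 6 5)(2 3 4)
  after f: (1 4 2)(5 6)
  after r: (1 5 4 3)

g g f r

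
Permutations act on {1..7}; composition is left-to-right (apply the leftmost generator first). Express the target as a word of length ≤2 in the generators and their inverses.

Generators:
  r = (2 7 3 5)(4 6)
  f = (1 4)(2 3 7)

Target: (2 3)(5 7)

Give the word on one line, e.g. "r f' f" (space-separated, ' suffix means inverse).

  after r: (2 7 3 5)(4 6)
  after r: (2 3)(5 7)

r r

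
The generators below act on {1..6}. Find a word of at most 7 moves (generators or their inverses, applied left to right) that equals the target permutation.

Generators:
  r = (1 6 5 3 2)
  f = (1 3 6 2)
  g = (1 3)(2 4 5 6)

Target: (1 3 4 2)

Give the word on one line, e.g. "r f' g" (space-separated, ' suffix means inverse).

  after r': (1 2 3 5 6)
  after g': (1 6 3 4 2)
  after r': (3 4)(5 6)
  after f': (1 2 6 5 3 4)
  after r': (1 3 4 2)

r' g' r' f' r'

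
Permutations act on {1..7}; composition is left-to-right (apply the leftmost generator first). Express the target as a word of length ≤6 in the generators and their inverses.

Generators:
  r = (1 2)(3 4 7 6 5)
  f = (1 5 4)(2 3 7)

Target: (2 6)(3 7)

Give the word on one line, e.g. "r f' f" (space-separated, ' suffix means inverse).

r f r' f'

  after r: (1 2)(3 4 7 6 5)
  after f: (1 3)(2 5 7 6 4)
  after r': (1 5 4)(2 6 3)
  after f': (2 6)(3 7)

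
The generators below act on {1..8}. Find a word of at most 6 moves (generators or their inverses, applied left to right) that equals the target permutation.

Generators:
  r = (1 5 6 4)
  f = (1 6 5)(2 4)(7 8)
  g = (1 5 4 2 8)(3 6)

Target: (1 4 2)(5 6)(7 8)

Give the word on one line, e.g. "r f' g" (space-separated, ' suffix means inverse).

f' r r f' f'

  after f': (1 5 6)(2 4)(7 8)
  after r: (1 6 5 4 2)(7 8)
  after r: (1 4 2 5)(7 8)
  after f': (1 2 6)
  after f': (1 4 2)(5 6)(7 8)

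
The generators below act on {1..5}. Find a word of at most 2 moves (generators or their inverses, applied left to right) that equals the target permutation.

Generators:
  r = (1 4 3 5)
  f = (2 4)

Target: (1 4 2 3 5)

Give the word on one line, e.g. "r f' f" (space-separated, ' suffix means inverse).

  after f: (2 4)
  after r: (1 4 2 3 5)

f r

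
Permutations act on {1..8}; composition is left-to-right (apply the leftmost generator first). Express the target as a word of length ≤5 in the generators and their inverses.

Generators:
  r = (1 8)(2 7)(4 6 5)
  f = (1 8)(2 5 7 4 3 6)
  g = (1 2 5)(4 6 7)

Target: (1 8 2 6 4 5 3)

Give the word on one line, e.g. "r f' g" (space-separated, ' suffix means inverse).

f' f' f' g

  after f': (1 8)(2 6 3 4 7 5)
  after f': (2 3 7)(4 5 6)
  after f': (1 8)(2 4)(3 5)(6 7)
  after g: (1 8 2 6 4 5 3)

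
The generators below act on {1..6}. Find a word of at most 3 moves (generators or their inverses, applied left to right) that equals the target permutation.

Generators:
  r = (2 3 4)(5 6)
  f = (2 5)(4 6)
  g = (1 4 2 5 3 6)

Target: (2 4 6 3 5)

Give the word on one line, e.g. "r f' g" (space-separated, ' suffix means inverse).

r f r

  after r: (2 3 4)(5 6)
  after f: (2 3 6)(4 5)
  after r: (2 4 6 3 5)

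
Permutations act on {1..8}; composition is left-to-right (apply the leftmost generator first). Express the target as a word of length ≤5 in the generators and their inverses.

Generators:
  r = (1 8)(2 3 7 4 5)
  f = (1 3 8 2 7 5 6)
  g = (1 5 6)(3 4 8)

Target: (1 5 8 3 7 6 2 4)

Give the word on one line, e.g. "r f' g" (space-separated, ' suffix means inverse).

  after f: (1 3 8 2 7 5 6)
  after g: (1 4 8 2 7 6 5)
  after r: (1 5 8 3 7 6 2 4)

f g r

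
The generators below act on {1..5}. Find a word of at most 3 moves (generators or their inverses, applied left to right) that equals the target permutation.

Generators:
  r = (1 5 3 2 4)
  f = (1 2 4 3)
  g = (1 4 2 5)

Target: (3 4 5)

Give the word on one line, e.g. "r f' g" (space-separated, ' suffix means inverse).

g' r f

  after g': (1 5 2 4)
  after r: (1 3 2)(4 5)
  after f: (3 4 5)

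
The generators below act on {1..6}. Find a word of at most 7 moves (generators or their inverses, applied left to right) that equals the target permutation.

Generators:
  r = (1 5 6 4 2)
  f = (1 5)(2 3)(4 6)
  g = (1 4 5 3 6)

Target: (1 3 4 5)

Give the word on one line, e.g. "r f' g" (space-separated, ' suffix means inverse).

  after f: (1 5)(2 3)(4 6)
  after r': (2 3 4 5)
  after g': (1 6 3)(2 5)
  after g': (1 3 6 5 2 4)
  after r: (1 3 4 5)

f r' g' g' r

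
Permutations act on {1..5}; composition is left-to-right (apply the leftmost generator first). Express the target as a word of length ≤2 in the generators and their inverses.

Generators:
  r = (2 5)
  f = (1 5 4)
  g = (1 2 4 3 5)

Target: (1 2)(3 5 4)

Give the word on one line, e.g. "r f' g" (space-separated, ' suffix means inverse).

  after r': (2 5)
  after g: (1 2)(3 5 4)

r' g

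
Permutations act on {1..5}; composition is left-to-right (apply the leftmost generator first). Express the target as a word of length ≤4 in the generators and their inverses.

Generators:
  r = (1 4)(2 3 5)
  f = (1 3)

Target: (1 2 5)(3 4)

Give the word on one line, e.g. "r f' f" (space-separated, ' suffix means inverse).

f' r' f

  after f': (1 3)
  after r': (1 2 5 3 4)
  after f: (1 2 5)(3 4)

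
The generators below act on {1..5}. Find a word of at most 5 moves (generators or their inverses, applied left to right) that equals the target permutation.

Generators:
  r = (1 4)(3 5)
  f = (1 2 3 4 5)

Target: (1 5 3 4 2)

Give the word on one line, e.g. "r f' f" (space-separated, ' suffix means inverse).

f' r f f

  after f': (1 5 4 3 2)
  after r: (1 3 2 4 5)
  after f: (1 4)(2 5)
  after f: (1 5 3 4 2)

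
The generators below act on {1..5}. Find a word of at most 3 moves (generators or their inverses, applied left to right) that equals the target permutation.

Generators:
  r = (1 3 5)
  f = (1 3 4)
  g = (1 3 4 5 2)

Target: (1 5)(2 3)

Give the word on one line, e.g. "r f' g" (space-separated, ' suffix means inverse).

  after f: (1 3 4)
  after g: (1 4 3 5 2)
  after g: (1 5)(2 3)

f g g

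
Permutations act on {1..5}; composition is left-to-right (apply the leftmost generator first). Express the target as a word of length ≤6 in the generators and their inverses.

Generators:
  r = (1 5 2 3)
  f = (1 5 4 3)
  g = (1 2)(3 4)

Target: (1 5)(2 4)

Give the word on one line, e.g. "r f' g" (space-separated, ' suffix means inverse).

g f g' f

  after g: (1 2)(3 4)
  after f: (1 2 5 4)
  after g': (2 5 3 4)
  after f: (1 5)(2 4)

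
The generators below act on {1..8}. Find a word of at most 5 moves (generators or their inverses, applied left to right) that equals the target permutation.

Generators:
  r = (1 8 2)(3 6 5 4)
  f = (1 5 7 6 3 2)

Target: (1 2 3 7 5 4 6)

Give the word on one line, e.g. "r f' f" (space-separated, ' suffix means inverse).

r' r' r' f'

  after r': (1 2 8)(3 4 5 6)
  after r': (1 8 2)(3 5)(4 6)
  after r': (3 6 5 4)
  after f': (1 2 3 7 5 4 6)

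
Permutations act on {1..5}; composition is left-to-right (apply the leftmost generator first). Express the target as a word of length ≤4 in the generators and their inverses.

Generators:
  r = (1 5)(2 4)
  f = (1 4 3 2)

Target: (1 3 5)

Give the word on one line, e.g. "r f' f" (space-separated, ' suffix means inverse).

  after f': (1 2 3 4)
  after f': (1 3)(2 4)
  after r: (1 3 5)

f' f' r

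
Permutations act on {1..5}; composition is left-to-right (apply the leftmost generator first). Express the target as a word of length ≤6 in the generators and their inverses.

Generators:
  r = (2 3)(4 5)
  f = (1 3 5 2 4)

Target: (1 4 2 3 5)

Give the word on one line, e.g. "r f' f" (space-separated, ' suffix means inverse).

  after f': (1 4 2 5 3)
  after r: (1 5 2 4 3)
  after f: (1 2)(4 5)
  after f: (1 4 2 3 5)

f' r f f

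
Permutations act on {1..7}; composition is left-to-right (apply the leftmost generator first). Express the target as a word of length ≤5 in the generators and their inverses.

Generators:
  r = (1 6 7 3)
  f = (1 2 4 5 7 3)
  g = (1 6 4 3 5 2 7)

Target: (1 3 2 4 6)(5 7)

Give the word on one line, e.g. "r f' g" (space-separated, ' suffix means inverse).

g f' r' f'

  after g: (1 6 4 3 5 2 7)
  after f': (1 6 2 5)(3 4 7)
  after r': (2 5 3 4 6)
  after f': (1 3 2 4 6)(5 7)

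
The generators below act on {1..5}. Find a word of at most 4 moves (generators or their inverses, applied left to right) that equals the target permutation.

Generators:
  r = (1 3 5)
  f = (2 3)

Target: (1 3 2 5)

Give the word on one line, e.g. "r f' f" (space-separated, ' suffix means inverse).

  after f': (2 3)
  after r: (1 3 2 5)

f' r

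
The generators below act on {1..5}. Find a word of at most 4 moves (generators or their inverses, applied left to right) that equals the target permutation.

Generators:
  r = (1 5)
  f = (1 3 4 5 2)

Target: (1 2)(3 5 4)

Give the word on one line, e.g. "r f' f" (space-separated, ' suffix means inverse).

f' r

  after f': (1 2 5 4 3)
  after r: (1 2)(3 5 4)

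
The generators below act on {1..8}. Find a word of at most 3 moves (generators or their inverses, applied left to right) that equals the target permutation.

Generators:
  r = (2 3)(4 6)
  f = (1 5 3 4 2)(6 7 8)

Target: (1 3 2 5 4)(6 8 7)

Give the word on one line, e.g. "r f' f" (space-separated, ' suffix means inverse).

f f

  after f: (1 5 3 4 2)(6 7 8)
  after f: (1 3 2 5 4)(6 8 7)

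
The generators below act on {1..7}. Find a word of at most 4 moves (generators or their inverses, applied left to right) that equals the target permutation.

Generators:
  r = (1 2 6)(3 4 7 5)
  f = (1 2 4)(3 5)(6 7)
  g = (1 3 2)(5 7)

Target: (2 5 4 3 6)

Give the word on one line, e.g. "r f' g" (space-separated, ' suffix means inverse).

  after g': (1 2 3)(5 7)
  after r': (2 5 4 3 6)

g' r'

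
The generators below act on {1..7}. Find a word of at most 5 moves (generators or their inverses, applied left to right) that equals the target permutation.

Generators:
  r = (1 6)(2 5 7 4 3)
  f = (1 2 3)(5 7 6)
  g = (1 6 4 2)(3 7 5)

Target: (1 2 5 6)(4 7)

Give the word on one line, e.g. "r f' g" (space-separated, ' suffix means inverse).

  after g: (1 6 4 2)(3 7 5)
  after r: (2 6 3 4 5)
  after g': (1 2)(3 6 5 4 7)
  after f': (2 3 7)(4 5)
  after g': (1 2 5 6)(4 7)

g r g' f' g'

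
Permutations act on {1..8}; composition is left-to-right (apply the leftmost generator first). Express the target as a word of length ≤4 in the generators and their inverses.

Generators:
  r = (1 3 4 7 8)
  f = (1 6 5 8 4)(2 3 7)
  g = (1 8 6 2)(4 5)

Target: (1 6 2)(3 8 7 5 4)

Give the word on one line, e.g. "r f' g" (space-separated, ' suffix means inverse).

  after r': (1 8 7 4 3)
  after g: (1 6 2)(3 8 7 5 4)

r' g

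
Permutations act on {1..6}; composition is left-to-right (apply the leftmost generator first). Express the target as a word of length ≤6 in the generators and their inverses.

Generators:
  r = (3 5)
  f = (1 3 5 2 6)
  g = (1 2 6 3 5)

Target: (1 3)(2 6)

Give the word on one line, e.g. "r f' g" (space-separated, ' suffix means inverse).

r' g' r f g'

  after r': (3 5)
  after g': (1 5 6 2)
  after r: (1 3 5 6 2)
  after f: (1 5)(2 3)
  after g': (1 3)(2 6)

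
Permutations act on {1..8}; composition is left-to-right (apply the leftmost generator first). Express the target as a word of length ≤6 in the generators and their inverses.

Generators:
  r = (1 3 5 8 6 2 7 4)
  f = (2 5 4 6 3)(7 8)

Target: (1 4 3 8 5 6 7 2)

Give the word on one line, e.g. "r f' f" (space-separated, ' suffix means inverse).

  after f: (2 5 4 6 3)(7 8)
  after f: (2 4 3 5 6)
  after r: (1 3 8 6 7 4 5 2)
  after f': (1 6 8 4 2)(3 7 5)
  after f': (1 4 3 8 5 6 7 2)

f f r f' f'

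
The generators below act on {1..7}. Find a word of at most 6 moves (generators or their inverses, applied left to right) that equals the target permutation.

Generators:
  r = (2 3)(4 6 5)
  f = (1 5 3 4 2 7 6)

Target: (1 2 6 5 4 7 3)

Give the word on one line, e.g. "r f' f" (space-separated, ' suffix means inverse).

f r' r' f

  after f: (1 5 3 4 2 7 6)
  after r': (1 6)(2 7 4 3 5)
  after r': (1 4 2 7 5 3 6)
  after f: (1 2 6 5 4 7 3)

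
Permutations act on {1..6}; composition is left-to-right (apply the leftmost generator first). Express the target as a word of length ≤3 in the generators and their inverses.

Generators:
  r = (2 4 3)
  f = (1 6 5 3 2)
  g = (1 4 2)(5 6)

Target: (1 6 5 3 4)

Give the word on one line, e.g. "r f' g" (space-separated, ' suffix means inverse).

  after r': (2 3 4)
  after f: (1 6 5 3 4)

r' f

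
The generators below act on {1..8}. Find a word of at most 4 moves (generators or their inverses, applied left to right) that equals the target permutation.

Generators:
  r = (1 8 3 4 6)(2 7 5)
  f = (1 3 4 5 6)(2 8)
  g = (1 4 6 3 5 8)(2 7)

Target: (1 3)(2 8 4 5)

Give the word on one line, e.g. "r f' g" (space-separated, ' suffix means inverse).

  after r': (1 6 4 3 8)(2 5 7)
  after g: (1 3)(2 8 4 5)

r' g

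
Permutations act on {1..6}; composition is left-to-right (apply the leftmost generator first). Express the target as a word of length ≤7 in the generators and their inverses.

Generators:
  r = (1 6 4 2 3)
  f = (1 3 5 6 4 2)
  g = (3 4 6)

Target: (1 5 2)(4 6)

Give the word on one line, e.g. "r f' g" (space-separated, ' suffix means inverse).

  after g: (3 4 6)
  after r': (1 3 6 2 4)
  after f: (1 5 6)(3 4)
  after r: (1 5 4)(2 3)
  after r: (1 5 2)(4 6)

g r' f r r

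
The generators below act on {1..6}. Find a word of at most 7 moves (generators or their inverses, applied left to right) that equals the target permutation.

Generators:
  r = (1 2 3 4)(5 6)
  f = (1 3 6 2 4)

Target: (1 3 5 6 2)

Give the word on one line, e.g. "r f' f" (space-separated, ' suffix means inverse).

f' r r f r'

  after f': (1 4 2 6 3)
  after r: (2 5 6 4 3)
  after r: (1 2 6)
  after f: (1 4)(3 6)
  after r': (1 3 5 6 2)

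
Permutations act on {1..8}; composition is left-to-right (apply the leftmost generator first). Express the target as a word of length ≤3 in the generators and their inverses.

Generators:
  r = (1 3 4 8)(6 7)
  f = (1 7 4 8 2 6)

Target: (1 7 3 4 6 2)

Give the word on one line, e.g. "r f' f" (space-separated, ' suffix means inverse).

  after f': (1 6 2 8 4 7)
  after r: (1 7 3 4 6 2)

f' r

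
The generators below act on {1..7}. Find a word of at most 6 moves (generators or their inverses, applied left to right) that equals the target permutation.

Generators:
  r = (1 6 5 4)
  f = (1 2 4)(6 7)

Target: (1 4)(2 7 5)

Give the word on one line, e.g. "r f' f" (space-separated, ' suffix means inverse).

  after f': (1 4 2)(6 7)
  after r': (1 5 6 7)(2 4)
  after r': (1 6 7 4 2 5)
  after r': (2 6 7 5 4)
  after f': (1 4)(2 7 5)

f' r' r' r' f'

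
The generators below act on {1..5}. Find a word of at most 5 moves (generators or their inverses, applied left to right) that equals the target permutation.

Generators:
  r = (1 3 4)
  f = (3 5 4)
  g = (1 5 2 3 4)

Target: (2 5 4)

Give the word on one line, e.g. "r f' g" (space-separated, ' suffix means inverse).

r f' r g' r

  after r: (1 3 4)
  after f': (1 4)(3 5)
  after r: (3 5 4)
  after g': (1 4 2 5 3)
  after r: (2 5 4)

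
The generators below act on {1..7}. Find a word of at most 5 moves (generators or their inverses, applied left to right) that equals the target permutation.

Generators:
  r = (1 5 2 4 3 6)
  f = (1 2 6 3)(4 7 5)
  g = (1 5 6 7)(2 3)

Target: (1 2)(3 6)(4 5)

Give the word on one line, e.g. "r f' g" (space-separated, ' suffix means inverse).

f g' g'

  after f: (1 2 6 3)(4 7 5)
  after g': (1 3 7)(2 5 4 6)
  after g': (1 2)(3 6)(4 5)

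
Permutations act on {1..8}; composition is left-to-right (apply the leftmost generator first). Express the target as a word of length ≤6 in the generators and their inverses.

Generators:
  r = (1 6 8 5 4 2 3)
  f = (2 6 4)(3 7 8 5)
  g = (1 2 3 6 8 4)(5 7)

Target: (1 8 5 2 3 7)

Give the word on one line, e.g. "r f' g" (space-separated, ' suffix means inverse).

  after g: (1 2 3 6 8 4)(5 7)
  after r: (1 3 8 2)(4 6 5 7)
  after f': (1 5 3 7 6 8 4 2)
  after r': (1 8 5 2 3 7)

g r f' r'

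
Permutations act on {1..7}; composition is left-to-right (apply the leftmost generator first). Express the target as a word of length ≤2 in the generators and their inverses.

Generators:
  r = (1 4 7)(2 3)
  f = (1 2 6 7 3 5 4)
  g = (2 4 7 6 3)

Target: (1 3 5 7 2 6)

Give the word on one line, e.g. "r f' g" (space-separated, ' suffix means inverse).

  after f: (1 2 6 7 3 5 4)
  after r: (1 3 5 7 2 6)

f r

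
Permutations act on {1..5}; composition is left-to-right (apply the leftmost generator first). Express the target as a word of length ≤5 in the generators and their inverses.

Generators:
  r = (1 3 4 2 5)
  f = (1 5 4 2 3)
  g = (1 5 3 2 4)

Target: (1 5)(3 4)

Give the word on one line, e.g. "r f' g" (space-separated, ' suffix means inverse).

r r g' r

  after r: (1 3 4 2 5)
  after r: (1 4 5 3 2)
  after g': (1 2 4)
  after r: (1 5)(3 4)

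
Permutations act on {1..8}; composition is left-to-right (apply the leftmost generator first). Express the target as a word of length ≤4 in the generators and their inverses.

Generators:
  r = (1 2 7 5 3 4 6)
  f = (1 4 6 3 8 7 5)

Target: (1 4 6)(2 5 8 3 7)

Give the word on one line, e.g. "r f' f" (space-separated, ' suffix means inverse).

  after r': (1 6 4 3 5 7 2)
  after f': (1 4 6)(2 5 8 3 7)

r' f'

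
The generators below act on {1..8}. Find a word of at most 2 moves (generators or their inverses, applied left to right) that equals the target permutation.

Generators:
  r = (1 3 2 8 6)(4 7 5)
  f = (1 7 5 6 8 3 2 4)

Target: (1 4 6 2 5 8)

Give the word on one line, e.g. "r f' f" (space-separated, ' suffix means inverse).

f r'

  after f: (1 7 5 6 8 3 2 4)
  after r': (1 4 6 2 5 8)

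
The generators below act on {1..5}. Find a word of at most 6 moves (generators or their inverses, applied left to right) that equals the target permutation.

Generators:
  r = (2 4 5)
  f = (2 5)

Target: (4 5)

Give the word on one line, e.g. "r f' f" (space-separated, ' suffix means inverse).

f r f' f'

  after f: (2 5)
  after r: (4 5)
  after f': (2 5 4)
  after f': (4 5)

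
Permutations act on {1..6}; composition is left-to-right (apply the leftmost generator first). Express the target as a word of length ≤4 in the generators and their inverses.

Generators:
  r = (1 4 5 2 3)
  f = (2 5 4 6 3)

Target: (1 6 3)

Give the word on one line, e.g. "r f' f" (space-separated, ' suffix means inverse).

r f

  after r: (1 4 5 2 3)
  after f: (1 6 3)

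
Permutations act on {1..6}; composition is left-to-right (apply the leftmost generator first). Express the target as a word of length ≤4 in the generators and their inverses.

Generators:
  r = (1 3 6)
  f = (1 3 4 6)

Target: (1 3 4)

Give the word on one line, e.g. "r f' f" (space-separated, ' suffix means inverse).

  after f': (1 6 4 3)
  after r': (1 3 6 4)
  after f': (3 4 6)
  after r: (1 3 4)

f' r' f' r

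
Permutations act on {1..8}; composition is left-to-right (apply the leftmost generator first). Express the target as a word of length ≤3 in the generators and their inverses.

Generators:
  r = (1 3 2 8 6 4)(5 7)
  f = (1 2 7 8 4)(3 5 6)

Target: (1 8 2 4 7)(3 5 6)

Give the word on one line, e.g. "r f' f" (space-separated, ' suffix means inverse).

  after f': (1 4 8 7 2)(3 6 5)
  after f': (1 8 2 4 7)(3 5 6)

f' f'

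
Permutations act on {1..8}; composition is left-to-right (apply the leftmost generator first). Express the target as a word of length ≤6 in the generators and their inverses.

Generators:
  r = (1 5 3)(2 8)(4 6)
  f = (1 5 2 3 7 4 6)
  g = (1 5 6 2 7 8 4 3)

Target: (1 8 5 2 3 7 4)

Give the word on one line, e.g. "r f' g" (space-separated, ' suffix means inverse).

r g' f' g r'

  after r: (1 5 3)(2 8)(4 6)
  after g': (2 7)(4 5)(6 8)
  after f': (1 6 8 4)(2 3)(5 7)
  after g: (1 2)(3 7 6 4 5 8)
  after r': (1 8 5 2 3 7 4)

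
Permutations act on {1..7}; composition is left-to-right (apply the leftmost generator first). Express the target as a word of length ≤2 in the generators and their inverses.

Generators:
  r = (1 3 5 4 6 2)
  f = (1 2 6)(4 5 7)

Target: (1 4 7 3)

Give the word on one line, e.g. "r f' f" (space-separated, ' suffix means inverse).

f' r'

  after f': (1 6 2)(4 7 5)
  after r': (1 4 7 3)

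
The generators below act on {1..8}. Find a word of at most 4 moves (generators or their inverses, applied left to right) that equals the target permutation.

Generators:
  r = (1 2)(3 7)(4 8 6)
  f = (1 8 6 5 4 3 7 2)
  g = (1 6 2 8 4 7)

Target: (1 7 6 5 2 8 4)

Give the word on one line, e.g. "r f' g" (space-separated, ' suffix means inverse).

f r' g

  after f: (1 8 6 5 4 3 7 2)
  after r': (1 4 7)(5 6)
  after g: (1 7 6 5 2 8 4)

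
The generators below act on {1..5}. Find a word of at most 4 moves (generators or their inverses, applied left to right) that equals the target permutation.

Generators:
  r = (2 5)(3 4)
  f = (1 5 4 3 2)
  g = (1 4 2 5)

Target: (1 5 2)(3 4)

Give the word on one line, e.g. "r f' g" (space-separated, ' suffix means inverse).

g f'

  after g: (1 4 2 5)
  after f': (1 5 2)(3 4)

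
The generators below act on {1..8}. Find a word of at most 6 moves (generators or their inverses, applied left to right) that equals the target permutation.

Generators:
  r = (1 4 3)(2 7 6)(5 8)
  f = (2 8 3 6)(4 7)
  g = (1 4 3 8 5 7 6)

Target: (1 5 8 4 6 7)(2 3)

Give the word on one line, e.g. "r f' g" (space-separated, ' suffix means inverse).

g' r f r

  after g': (1 6 7 5 8 3 4)
  after r: (1 2 7 8)
  after f: (1 8)(2 4 7 3 6)
  after r: (1 5 8 4 6 7)(2 3)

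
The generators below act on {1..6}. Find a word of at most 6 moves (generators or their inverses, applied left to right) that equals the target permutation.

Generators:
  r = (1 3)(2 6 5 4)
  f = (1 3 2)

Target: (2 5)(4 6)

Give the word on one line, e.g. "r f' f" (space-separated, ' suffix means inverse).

r' r' f f f

  after r': (1 3)(2 4 5 6)
  after r': (2 5)(4 6)
  after f: (1 3 2 5)(4 6)
  after f: (1 2 5 3)(4 6)
  after f: (2 5)(4 6)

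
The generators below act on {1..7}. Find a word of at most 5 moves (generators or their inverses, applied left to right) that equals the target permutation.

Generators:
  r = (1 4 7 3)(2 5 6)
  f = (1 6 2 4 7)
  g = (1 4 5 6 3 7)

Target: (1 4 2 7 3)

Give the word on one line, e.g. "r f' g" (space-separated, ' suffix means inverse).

f' f' r' f' r'

  after f': (1 7 4 2 6)
  after f': (1 4 6 7 2)
  after r': (2 3 7 6 4 5)
  after f': (1 7)(2 3 4 5 6)
  after r': (1 4 2 7 3)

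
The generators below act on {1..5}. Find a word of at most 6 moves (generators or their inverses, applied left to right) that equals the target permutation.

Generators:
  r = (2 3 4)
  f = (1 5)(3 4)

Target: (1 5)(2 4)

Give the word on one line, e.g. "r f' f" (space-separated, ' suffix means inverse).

f r' f' f'

  after f: (1 5)(3 4)
  after r': (1 5)(2 4)
  after f': (2 3 4)
  after f': (1 5)(2 4)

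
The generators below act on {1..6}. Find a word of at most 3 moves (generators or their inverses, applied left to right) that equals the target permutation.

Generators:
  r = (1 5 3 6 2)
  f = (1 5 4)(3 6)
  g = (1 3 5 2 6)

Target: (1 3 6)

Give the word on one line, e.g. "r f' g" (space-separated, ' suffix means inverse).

  after r': (1 2 6 3 5)
  after g: (1 6 5 3 2)
  after r': (1 3 6)

r' g r'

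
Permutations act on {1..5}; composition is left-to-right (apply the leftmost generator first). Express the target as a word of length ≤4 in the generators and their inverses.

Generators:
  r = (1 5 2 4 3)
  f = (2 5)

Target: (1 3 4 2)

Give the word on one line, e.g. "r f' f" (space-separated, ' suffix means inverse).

f r'

  after f: (2 5)
  after r': (1 3 4 2)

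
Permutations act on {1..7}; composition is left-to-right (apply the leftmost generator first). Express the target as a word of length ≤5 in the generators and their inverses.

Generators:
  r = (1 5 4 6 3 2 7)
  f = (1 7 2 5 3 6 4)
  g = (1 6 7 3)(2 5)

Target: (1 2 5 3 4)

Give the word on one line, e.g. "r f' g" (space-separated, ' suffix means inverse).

g g f

  after g: (1 6 7 3)(2 5)
  after g: (1 7)(3 6)
  after f: (1 2 5 3 4)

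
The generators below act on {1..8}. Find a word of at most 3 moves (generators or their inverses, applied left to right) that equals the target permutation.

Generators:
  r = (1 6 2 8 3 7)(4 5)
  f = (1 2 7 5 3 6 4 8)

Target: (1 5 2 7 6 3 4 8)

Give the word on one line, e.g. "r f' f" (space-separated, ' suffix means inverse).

  after r: (1 6 2 8 3 7)(4 5)
  after f: (1 4 3 5 8 6 7 2)
  after r': (1 5 2 7 6 3 4 8)

r f r'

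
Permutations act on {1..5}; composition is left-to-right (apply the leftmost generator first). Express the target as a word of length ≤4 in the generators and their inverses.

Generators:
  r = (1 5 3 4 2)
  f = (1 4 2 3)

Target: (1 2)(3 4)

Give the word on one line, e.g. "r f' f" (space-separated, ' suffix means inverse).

f f

  after f: (1 4 2 3)
  after f: (1 2)(3 4)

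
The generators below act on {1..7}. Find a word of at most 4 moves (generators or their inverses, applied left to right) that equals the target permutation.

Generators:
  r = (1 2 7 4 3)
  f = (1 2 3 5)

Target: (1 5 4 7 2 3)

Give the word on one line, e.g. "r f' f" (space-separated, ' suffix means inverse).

  after f': (1 5 3 2)
  after r': (1 5 4 7 2 3)

f' r'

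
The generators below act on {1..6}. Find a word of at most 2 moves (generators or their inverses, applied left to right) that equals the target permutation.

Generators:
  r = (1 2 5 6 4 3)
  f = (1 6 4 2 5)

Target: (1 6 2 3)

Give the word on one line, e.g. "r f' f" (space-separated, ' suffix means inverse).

  after f': (1 5 2 4 6)
  after r: (1 6 2 3)

f' r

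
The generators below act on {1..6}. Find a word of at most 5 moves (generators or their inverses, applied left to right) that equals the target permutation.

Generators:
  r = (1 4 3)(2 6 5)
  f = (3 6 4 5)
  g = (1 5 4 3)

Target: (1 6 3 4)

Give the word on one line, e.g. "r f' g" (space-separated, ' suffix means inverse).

  after f: (3 6 4 5)
  after g: (1 5)(3 6)
  after f: (1 3 4 5)
  after g': (1 4)(3 5)
  after f': (1 6 3 4)

f g f g' f'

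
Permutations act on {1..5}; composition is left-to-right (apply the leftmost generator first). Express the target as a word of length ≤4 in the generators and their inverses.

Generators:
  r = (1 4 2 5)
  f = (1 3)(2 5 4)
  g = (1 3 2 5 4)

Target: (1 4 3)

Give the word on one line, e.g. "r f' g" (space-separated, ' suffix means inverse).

  after r': (1 5 2 4)
  after f: (1 4 3)

r' f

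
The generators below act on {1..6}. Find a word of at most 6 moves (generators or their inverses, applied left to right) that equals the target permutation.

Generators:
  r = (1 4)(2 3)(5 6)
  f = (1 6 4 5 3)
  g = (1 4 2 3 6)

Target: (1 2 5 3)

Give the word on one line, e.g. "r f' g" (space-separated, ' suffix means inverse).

f' r' r' r' f'

  after f': (1 3 5 4 6)
  after r': (1 2 3 6 4 5)
  after r': (1 3 5 4 6)
  after r': (1 2 3 6 4 5)
  after f': (1 2 5 3)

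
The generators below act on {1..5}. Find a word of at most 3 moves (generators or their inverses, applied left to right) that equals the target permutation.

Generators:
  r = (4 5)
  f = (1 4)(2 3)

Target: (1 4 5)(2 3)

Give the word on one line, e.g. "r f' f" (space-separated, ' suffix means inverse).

r f

  after r: (4 5)
  after f: (1 4 5)(2 3)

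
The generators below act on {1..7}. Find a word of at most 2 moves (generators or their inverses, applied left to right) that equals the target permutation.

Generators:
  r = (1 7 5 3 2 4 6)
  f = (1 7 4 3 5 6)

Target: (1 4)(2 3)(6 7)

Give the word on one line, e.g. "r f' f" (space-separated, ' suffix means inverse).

f' r'

  after f': (1 6 5 3 4 7)
  after r': (1 4)(2 3)(6 7)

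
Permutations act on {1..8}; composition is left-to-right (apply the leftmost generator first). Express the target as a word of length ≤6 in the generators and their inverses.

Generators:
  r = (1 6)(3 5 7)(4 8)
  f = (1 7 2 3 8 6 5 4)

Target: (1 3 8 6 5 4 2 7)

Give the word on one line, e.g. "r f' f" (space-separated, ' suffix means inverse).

  after f: (1 7 2 3 8 6 5 4)
  after r': (1 5 8)(2 7)(3 4 6)
  after f: (1 4 5 6 8 7 3)
  after r': (1 8 5)(3 6 4)
  after f': (1 3 8 6 5 4 2 7)

f r' f r' f'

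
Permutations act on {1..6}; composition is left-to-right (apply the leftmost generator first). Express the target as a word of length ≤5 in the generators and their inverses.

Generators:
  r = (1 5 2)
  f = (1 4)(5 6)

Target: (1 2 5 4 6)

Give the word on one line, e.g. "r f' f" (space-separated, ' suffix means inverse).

f' r' f r' f'

  after f': (1 4)(5 6)
  after r': (1 4 2 5 6)
  after f: (2 6 4)
  after r': (1 2 6 4 5)
  after f': (1 2 5 4 6)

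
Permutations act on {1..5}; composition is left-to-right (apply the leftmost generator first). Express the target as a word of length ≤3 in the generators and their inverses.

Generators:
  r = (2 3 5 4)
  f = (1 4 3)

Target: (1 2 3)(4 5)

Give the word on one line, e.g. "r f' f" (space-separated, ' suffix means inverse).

f r

  after f: (1 4 3)
  after r: (1 2 3)(4 5)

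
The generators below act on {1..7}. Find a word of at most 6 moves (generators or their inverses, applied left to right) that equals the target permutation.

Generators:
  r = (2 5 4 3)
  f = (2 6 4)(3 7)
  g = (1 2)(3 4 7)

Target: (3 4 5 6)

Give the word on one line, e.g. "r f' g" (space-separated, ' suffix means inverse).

f r f' g' g'

  after f: (2 6 4)(3 7)
  after r: (2 6 3 7)(4 5)
  after f': (4 5 6 7)
  after g': (1 2)(3 7)(4 5 6)
  after g': (3 4 5 6)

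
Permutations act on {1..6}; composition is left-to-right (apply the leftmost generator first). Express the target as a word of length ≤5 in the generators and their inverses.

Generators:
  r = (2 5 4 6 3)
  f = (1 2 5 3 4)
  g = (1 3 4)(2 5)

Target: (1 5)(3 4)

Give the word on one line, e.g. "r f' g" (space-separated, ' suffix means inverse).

  after r: (2 5 4 6 3)
  after f: (1 2 3 5)(4 6)
  after r: (1 5)(3 4)

r f r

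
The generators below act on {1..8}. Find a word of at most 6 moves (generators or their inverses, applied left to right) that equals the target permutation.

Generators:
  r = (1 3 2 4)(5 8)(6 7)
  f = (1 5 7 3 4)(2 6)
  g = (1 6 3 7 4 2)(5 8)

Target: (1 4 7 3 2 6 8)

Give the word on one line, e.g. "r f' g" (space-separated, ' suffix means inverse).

r f' g' r' r'

  after r: (1 3 2 4)(5 8)(6 7)
  after f': (1 7 2 3 6 5 8)
  after g': (1 3)(2 6 8)(4 7)
  after r': (2 7)(3 4 6 5 8)
  after r': (1 4 7 3 2 6 8)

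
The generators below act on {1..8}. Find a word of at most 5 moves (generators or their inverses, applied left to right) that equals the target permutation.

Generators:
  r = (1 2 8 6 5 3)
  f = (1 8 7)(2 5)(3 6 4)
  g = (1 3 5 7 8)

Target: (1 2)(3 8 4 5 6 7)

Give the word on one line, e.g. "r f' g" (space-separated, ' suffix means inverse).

  after r': (1 3 5 6 8 2)
  after f: (1 6 7)(2 8 5 4 3)
  after r: (1 5 4)(2 6 7)(3 8)
  after f': (1 2 3)(4 7 5 6 8)
  after g': (1 2)(3 8 4 5 6 7)

r' f r f' g'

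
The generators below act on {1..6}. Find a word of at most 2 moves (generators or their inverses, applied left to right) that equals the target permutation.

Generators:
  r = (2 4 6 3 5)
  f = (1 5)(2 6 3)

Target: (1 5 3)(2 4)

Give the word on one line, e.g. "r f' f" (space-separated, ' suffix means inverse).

r f'

  after r: (2 4 6 3 5)
  after f': (1 5 3)(2 4)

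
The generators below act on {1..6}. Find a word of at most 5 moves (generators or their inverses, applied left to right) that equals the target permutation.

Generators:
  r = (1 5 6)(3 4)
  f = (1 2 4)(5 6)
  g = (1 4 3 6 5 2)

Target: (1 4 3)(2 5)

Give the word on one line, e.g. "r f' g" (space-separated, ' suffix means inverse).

g r' r'

  after g: (1 4 3 6 5 2)
  after r': (1 3 5 2 6)
  after r': (1 4 3)(2 5)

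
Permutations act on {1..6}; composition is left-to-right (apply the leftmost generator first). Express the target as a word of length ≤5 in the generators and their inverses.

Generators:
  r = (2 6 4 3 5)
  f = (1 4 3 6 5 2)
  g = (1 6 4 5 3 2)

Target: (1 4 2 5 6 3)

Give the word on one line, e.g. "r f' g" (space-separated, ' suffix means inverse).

g' f f

  after g': (1 2 3 5 4 6)
  after f: (2 6 4 5 3)
  after f: (1 4 2 5 6 3)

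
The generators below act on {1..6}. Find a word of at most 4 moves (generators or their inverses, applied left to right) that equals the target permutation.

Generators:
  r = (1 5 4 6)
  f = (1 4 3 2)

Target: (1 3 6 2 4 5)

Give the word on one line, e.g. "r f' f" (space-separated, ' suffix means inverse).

  after f': (1 2 3 4)
  after r: (1 2 3 6)(4 5)
  after f': (1 3 6 2 4 5)

f' r f'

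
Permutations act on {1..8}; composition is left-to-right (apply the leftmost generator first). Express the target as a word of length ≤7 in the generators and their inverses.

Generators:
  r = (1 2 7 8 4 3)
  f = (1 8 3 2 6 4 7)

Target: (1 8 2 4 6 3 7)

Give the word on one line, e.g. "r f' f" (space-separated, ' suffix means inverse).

  after r': (1 3 4 8 7 2)
  after f': (1 8 4)(2 7 3 6)
  after r': (1 7 4 3 6)
  after f: (2 6 8 3 4)
  after f: (1 8 2 4 6 3 7)

r' f' r' f f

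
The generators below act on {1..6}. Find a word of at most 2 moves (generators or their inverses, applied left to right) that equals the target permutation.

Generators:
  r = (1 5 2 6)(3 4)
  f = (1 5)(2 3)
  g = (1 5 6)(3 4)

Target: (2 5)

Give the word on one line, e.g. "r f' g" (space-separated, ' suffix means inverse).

  after r: (1 5 2 6)(3 4)
  after g': (2 5)

r g'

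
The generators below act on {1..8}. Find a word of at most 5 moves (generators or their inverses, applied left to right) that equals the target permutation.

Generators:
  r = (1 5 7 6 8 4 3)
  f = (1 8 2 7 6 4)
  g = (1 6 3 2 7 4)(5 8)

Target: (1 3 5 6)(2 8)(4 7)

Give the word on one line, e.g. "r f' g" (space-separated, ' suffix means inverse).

f r r

  after f: (1 8 2 7 6 4)
  after r: (1 4 5 7 8 2 6 3)
  after r: (1 3 5 6)(2 8)(4 7)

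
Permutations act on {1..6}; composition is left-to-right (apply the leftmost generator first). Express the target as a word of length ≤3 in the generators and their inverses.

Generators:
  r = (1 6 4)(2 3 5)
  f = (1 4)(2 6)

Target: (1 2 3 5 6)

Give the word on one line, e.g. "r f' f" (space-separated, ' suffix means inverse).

  after r: (1 6 4)(2 3 5)
  after f: (1 2 3 5 6)

r f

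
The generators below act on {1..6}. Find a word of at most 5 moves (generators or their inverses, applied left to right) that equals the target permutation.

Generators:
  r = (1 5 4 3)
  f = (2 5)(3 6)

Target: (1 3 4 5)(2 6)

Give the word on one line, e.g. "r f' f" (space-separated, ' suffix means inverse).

  after f': (2 5)(3 6)
  after r': (1 3 6 4 5 2)
  after f': (1 6 4 2)
  after r': (1 6 5)(2 3 4)
  after f': (1 3 4 5)(2 6)

f' r' f' r' f'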